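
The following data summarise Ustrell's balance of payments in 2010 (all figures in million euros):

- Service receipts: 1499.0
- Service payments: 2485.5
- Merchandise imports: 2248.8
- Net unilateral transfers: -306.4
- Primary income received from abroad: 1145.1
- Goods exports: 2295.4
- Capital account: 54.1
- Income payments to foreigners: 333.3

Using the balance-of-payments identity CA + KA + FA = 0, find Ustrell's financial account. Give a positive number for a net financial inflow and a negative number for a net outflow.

Goods balance = 2295.4 - 2248.8 = 46.6
Services balance = 1499.0 - 2485.5 = -986.5
Trade balance (goods + services) = 46.6 + (-986.5) = -939.9
Net primary income = 1145.1 - 333.3 = 811.8
Net secondary income = -306.4
Current account = -939.9 + 811.8 + (-306.4) = -434.5
Financial account = -(-434.5 + 54.1) = 380.4

380.4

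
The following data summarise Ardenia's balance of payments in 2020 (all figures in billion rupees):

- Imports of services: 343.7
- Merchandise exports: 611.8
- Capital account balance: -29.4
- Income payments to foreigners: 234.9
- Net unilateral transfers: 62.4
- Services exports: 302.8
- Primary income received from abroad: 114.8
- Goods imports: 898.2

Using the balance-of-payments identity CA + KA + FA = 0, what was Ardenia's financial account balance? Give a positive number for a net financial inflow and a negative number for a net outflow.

Goods balance = 611.8 - 898.2 = -286.4
Services balance = 302.8 - 343.7 = -40.9
Trade balance (goods + services) = -286.4 + (-40.9) = -327.3
Net primary income = 114.8 - 234.9 = -120.1
Net secondary income = 62.4
Current account = -327.3 + (-120.1) + 62.4 = -385.0
Financial account = -(-385.0 + (-29.4)) = 414.4

414.4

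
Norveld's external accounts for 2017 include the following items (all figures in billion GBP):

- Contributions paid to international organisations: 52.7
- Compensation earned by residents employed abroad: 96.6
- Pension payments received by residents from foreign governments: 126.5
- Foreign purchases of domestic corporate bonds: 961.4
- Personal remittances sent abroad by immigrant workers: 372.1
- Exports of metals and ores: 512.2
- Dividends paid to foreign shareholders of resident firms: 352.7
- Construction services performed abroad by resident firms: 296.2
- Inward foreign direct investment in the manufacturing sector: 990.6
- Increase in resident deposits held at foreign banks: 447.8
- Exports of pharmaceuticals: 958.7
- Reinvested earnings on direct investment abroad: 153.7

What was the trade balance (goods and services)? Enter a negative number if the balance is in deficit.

1767.1

Goods: 958.7 + 512.2 = 1470.9
Services: 296.2
Trade balance = 1470.9 + 296.2 = 1767.1
(Excluded from the trade balance — secondary income: contributions paid to international organisations 52.7, pension payments received by residents from foreign governments 126.5, personal remittances sent abroad by immigrant workers 372.1; primary income: compensation earned by residents employed abroad 96.6, dividends paid to foreign shareholders of resident firms 352.7, reinvested earnings on direct investment abroad 153.7; financial account: foreign purchases of domestic corporate bonds 961.4, inward foreign direct investment in the manufacturing sector 990.6, increase in resident deposits held at foreign banks 447.8.)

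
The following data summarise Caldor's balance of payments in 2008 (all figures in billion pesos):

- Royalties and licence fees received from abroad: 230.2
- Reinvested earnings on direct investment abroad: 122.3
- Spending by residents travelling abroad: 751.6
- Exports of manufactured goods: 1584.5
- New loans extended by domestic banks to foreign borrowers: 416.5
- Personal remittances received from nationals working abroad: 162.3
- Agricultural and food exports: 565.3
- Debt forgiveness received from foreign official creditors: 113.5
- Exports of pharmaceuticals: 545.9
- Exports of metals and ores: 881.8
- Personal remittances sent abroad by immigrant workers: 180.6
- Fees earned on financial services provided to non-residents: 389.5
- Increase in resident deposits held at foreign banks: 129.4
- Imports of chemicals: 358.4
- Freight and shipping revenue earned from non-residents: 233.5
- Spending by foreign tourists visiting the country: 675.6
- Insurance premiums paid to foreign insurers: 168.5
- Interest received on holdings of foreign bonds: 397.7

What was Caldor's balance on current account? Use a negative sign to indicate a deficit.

4329.5

Goods: 565.3 + 545.9 - 358.4 + 881.8 + 1584.5 = 3219.1
Services: 675.6 + 230.2 - 751.6 + 233.5 + 389.5 - 168.5 = 608.7
Primary income: 122.3 + 397.7 = 520.0
Secondary income: -180.6 + 162.3 = -18.3
Current account = 3219.1 + 608.7 + 520.0 + (-18.3) = 4329.5
(Excluded from the current account — financial account: new loans extended by domestic banks to foreign borrowers 416.5, increase in resident deposits held at foreign banks 129.4; capital account: debt forgiveness received from foreign official creditors 113.5.)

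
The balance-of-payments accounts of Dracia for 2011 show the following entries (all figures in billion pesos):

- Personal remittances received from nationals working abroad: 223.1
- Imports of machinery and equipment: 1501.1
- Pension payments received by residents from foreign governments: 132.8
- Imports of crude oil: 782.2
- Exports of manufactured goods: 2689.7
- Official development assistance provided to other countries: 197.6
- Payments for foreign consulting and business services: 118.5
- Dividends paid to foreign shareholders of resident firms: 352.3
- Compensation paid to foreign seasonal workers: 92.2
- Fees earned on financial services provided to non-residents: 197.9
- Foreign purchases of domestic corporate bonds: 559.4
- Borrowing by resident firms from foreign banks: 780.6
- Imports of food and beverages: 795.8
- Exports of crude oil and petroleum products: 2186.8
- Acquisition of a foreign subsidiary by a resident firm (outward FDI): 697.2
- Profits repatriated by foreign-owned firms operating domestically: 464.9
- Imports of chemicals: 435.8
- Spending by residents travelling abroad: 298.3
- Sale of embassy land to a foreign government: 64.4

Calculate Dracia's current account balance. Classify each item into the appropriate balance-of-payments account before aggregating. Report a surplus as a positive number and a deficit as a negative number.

Goods: -795.8 + 2186.8 - 435.8 - 782.2 - 1501.1 + 2689.7 = 1361.6
Services: -298.3 - 118.5 + 197.9 = -218.9
Primary income: -352.3 - 92.2 - 464.9 = -909.4
Secondary income: 132.8 - 197.6 + 223.1 = 158.3
Current account = 1361.6 + (-218.9) + (-909.4) + 158.3 = 391.6
(Excluded from the current account — financial account: foreign purchases of domestic corporate bonds 559.4, borrowing by resident firms from foreign banks 780.6, acquisition of a foreign subsidiary by a resident firm (outward FDI) 697.2; capital account: sale of embassy land to a foreign government 64.4.)

391.6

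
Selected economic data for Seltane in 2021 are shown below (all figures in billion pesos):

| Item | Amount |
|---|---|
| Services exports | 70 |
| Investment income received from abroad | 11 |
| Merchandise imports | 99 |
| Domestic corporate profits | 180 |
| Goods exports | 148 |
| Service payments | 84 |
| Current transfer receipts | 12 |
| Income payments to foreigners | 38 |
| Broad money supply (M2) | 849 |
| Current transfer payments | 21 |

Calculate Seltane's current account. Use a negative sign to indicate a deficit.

-1

Goods balance = 148 - 99 = 49
Services balance = 70 - 84 = -14
Trade balance (goods + services) = 49 + (-14) = 35
Net primary income = 11 - 38 = -27
Net secondary income = 12 - 21 = -9
Current account = 35 + (-27) + (-9) = -1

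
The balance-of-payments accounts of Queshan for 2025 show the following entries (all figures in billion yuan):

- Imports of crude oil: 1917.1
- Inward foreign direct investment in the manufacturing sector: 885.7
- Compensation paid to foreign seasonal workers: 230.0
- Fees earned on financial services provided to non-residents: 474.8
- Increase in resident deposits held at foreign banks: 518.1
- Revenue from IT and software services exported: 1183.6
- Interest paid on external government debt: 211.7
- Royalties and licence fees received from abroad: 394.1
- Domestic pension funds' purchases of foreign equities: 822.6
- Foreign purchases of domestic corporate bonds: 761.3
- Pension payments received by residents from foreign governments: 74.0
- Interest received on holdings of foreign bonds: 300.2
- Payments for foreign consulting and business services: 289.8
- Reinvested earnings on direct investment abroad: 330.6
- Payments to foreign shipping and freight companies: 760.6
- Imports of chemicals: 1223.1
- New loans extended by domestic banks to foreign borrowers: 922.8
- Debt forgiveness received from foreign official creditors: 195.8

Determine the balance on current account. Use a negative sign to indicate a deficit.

Goods: -1223.1 - 1917.1 = -3140.2
Services: 474.8 - 760.6 - 289.8 + 1183.6 + 394.1 = 1002.1
Primary income: -211.7 + 300.2 - 230.0 + 330.6 = 189.1
Secondary income: 74.0
Current account = (-3140.2) + 1002.1 + 189.1 + 74.0 = -1875.0
(Excluded from the current account — financial account: inward foreign direct investment in the manufacturing sector 885.7, increase in resident deposits held at foreign banks 518.1, domestic pension funds' purchases of foreign equities 822.6, foreign purchases of domestic corporate bonds 761.3, new loans extended by domestic banks to foreign borrowers 922.8; capital account: debt forgiveness received from foreign official creditors 195.8.)

-1875.0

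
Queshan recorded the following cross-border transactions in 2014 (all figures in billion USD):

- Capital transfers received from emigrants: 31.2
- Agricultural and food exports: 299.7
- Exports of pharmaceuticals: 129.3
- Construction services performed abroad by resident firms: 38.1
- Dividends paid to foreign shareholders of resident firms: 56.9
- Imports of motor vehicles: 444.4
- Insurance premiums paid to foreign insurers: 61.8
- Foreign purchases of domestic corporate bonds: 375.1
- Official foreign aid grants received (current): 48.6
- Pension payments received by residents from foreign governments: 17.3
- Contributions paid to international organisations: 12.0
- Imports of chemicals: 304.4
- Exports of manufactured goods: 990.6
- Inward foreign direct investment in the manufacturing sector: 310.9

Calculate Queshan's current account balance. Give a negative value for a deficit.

Goods: 990.6 + 299.7 - 304.4 - 444.4 + 129.3 = 670.8
Services: -61.8 + 38.1 = -23.7
Primary income: -56.9
Secondary income: -12.0 + 17.3 + 48.6 = 53.9
Current account = 670.8 + (-23.7) + (-56.9) + 53.9 = 644.1
(Excluded from the current account — capital account: capital transfers received from emigrants 31.2; financial account: foreign purchases of domestic corporate bonds 375.1, inward foreign direct investment in the manufacturing sector 310.9.)

644.1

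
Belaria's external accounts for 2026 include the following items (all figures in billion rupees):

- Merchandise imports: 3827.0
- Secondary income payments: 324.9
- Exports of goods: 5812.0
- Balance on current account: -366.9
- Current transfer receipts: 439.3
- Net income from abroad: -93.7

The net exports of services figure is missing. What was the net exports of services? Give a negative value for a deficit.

-2372.6

Current account = goods balance + services balance + net primary income + net secondary income
Sum of the known components = 2005.7
Net exports of services = CA - (known components) = -366.9 - 2005.7 = -2372.6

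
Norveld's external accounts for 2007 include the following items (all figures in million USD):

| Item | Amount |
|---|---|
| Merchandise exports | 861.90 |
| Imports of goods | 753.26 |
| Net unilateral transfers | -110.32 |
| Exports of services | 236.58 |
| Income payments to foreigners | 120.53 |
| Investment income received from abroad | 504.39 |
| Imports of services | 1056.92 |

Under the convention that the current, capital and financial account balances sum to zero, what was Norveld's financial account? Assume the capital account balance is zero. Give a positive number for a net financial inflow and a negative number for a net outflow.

Goods balance = 861.90 - 753.26 = 108.64
Services balance = 236.58 - 1056.92 = -820.34
Trade balance (goods + services) = 108.64 + (-820.34) = -711.70
Net primary income = 504.39 - 120.53 = 383.86
Net secondary income = -110.32
Current account = -711.70 + 383.86 + (-110.32) = -438.16
Financial account = -(-438.16) = 438.16

438.16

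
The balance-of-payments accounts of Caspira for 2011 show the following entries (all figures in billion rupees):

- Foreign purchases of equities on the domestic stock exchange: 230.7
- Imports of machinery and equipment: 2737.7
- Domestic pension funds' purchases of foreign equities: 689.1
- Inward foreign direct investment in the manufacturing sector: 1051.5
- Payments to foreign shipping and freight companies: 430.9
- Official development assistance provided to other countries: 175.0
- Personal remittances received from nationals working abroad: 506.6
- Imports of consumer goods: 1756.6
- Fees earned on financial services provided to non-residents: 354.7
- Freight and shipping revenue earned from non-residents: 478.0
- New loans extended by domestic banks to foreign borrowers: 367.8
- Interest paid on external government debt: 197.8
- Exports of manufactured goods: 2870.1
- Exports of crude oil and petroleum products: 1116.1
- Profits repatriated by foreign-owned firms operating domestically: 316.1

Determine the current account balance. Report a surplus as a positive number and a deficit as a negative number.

-288.6

Goods: -2737.7 + 2870.1 - 1756.6 + 1116.1 = -508.1
Services: -430.9 + 354.7 + 478.0 = 401.8
Primary income: -197.8 - 316.1 = -513.9
Secondary income: -175.0 + 506.6 = 331.6
Current account = (-508.1) + 401.8 + (-513.9) + 331.6 = -288.6
(Excluded from the current account — financial account: foreign purchases of equities on the domestic stock exchange 230.7, domestic pension funds' purchases of foreign equities 689.1, inward foreign direct investment in the manufacturing sector 1051.5, new loans extended by domestic banks to foreign borrowers 367.8.)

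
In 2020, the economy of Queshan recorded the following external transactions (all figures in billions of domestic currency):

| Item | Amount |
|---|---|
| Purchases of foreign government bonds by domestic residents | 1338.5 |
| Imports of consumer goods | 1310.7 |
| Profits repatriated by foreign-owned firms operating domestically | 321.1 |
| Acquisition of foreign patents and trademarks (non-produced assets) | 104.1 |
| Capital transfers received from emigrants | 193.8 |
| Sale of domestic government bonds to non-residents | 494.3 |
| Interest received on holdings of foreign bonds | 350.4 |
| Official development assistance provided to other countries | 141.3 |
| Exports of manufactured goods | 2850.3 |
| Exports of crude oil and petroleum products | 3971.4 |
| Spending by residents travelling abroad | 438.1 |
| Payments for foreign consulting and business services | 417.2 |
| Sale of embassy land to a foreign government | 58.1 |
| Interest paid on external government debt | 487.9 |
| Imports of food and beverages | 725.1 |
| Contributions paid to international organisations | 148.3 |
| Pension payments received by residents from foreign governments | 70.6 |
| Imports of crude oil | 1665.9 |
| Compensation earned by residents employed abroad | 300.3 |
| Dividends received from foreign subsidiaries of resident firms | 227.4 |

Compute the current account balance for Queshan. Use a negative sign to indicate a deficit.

2114.8

Goods: -1665.9 - 1310.7 + 2850.3 + 3971.4 - 725.1 = 3120.0
Services: -438.1 - 417.2 = -855.3
Primary income: 300.3 + 350.4 + 227.4 - 487.9 - 321.1 = 69.1
Secondary income: -141.3 - 148.3 + 70.6 = -219.0
Current account = 3120.0 + (-855.3) + 69.1 + (-219.0) = 2114.8
(Excluded from the current account — financial account: purchases of foreign government bonds by domestic residents 1338.5, sale of domestic government bonds to non-residents 494.3; capital account: acquisition of foreign patents and trademarks (non-produced assets) 104.1, capital transfers received from emigrants 193.8, sale of embassy land to a foreign government 58.1.)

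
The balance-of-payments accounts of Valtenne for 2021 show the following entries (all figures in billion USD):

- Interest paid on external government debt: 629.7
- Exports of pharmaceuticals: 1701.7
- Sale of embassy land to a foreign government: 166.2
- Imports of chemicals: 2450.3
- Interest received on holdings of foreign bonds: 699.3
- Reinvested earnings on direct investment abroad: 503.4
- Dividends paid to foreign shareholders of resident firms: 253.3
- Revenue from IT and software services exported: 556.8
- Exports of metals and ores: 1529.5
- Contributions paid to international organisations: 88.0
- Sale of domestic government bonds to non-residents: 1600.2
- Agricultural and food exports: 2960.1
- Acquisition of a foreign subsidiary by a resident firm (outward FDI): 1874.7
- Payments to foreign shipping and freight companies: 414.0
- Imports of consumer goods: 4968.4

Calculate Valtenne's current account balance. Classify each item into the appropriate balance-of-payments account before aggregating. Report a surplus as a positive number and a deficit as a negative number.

Goods: 1701.7 - 2450.3 + 1529.5 - 4968.4 + 2960.1 = -1227.4
Services: 556.8 - 414.0 = 142.8
Primary income: 699.3 - 253.3 + 503.4 - 629.7 = 319.7
Secondary income: -88.0
Current account = (-1227.4) + 142.8 + 319.7 + (-88.0) = -852.9
(Excluded from the current account — capital account: sale of embassy land to a foreign government 166.2; financial account: sale of domestic government bonds to non-residents 1600.2, acquisition of a foreign subsidiary by a resident firm (outward FDI) 1874.7.)

-852.9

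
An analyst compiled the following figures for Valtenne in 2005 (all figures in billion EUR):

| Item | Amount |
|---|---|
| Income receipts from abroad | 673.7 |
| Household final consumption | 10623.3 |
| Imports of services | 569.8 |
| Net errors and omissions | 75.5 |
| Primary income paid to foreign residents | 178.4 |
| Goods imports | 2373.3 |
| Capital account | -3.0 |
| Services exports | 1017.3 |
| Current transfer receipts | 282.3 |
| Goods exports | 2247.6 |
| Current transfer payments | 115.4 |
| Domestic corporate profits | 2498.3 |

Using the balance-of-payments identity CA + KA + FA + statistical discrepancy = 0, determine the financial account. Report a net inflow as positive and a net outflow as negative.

Goods balance = 2247.6 - 2373.3 = -125.7
Services balance = 1017.3 - 569.8 = 447.5
Trade balance (goods + services) = -125.7 + 447.5 = 321.8
Net primary income = 673.7 - 178.4 = 495.3
Net secondary income = 282.3 - 115.4 = 166.9
Current account = 321.8 + 495.3 + 166.9 = 984.0
Financial account = -(984.0 + (-3.0) + 75.5) = -1056.5

-1056.5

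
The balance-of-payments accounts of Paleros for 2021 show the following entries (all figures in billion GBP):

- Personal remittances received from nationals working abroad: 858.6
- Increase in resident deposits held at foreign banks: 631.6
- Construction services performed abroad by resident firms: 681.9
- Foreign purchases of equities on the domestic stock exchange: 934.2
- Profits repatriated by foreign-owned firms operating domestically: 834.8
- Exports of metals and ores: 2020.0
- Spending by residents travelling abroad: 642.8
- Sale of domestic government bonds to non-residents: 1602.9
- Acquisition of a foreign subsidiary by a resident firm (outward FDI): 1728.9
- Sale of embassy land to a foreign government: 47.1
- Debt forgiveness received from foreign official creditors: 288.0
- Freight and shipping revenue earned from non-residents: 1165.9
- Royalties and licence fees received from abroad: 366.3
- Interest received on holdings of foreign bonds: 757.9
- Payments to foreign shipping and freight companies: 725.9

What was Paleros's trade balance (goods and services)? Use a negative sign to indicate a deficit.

Goods: 2020.0
Services: 366.3 - 642.8 - 725.9 + 1165.9 + 681.9 = 845.4
Trade balance = 2020.0 + 845.4 = 2865.4
(Excluded from the trade balance — secondary income: personal remittances received from nationals working abroad 858.6; financial account: increase in resident deposits held at foreign banks 631.6, foreign purchases of equities on the domestic stock exchange 934.2, sale of domestic government bonds to non-residents 1602.9, acquisition of a foreign subsidiary by a resident firm (outward FDI) 1728.9; primary income: profits repatriated by foreign-owned firms operating domestically 834.8, interest received on holdings of foreign bonds 757.9; capital account: sale of embassy land to a foreign government 47.1, debt forgiveness received from foreign official creditors 288.0.)

2865.4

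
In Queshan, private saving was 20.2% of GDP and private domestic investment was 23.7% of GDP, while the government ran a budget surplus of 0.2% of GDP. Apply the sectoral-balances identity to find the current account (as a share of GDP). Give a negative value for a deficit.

By the sectoral-balances identity, CA = (S_private - I) + (T - G).
Private balance = 20.2 - 23.7 = -3.5
Government balance (T - G) = 0.2
CA = -3.5 + 0.2 = -3.3

-3.3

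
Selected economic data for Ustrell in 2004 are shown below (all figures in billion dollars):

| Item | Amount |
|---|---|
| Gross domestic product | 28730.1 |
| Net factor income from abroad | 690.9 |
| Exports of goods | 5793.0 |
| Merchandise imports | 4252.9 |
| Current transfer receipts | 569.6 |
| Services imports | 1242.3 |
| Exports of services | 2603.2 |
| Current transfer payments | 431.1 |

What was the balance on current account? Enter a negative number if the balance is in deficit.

3730.4

Goods balance = 5793.0 - 4252.9 = 1540.1
Services balance = 2603.2 - 1242.3 = 1360.9
Trade balance (goods + services) = 1540.1 + 1360.9 = 2901.0
Net primary income = 690.9
Net secondary income = 569.6 - 431.1 = 138.5
Current account = 2901.0 + 690.9 + 138.5 = 3730.4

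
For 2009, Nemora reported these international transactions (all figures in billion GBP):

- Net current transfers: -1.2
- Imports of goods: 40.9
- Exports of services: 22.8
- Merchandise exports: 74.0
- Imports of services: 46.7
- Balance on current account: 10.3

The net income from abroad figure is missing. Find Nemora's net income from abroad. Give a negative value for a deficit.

Current account = goods balance + services balance + net primary income + net secondary income
Sum of the known components = 8.0
Net income from abroad = CA - (known components) = 10.3 - 8.0 = 2.3

2.3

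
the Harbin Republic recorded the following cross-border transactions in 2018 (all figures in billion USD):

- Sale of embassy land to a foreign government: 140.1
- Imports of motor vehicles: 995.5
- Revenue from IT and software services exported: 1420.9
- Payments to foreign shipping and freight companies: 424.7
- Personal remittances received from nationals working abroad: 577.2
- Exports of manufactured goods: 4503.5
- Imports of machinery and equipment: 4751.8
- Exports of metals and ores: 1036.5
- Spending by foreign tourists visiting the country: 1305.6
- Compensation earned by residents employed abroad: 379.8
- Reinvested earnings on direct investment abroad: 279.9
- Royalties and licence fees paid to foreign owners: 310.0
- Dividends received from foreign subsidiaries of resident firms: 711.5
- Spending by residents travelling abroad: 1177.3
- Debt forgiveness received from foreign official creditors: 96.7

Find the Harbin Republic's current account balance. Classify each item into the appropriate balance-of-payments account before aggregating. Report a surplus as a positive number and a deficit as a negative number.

Goods: 4503.5 - 995.5 + 1036.5 - 4751.8 = -207.3
Services: -424.7 - 310.0 - 1177.3 + 1305.6 + 1420.9 = 814.5
Primary income: 379.8 + 711.5 + 279.9 = 1371.2
Secondary income: 577.2
Current account = (-207.3) + 814.5 + 1371.2 + 577.2 = 2555.6
(Excluded from the current account — capital account: sale of embassy land to a foreign government 140.1, debt forgiveness received from foreign official creditors 96.7.)

2555.6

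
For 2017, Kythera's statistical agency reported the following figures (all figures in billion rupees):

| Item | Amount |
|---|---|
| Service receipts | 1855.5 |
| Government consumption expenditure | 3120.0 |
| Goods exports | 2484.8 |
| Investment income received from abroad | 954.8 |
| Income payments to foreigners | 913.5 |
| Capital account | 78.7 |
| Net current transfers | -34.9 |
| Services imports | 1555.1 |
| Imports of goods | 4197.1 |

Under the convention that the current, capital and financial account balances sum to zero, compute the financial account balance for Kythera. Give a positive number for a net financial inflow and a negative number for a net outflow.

1326.8

Goods balance = 2484.8 - 4197.1 = -1712.3
Services balance = 1855.5 - 1555.1 = 300.4
Trade balance (goods + services) = -1712.3 + 300.4 = -1411.9
Net primary income = 954.8 - 913.5 = 41.3
Net secondary income = -34.9
Current account = -1411.9 + 41.3 + (-34.9) = -1405.5
Financial account = -(-1405.5 + 78.7) = 1326.8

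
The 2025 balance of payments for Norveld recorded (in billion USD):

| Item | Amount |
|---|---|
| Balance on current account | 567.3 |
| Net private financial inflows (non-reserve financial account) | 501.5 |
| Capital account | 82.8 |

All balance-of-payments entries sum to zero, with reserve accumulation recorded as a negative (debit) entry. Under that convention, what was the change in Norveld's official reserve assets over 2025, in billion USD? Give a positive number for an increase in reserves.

1151.6

Official reserve transactions balance = -(567.3 + 82.8 + 501.5) = -1151.6
An accumulation of reserves is recorded as a debit (negative entry), so the change in the stock of reserves is the negative of that balance.
Change in official reserves = -(-1151.6) = 1151.6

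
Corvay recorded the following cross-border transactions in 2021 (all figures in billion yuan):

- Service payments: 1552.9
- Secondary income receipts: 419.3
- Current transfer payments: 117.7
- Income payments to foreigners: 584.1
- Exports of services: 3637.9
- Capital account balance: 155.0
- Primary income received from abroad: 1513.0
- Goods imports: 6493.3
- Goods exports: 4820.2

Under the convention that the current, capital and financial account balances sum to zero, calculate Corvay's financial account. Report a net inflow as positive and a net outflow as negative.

Goods balance = 4820.2 - 6493.3 = -1673.1
Services balance = 3637.9 - 1552.9 = 2085.0
Trade balance (goods + services) = -1673.1 + 2085.0 = 411.9
Net primary income = 1513.0 - 584.1 = 928.9
Net secondary income = 419.3 - 117.7 = 301.6
Current account = 411.9 + 928.9 + 301.6 = 1642.4
Financial account = -(1642.4 + 155.0) = -1797.4

-1797.4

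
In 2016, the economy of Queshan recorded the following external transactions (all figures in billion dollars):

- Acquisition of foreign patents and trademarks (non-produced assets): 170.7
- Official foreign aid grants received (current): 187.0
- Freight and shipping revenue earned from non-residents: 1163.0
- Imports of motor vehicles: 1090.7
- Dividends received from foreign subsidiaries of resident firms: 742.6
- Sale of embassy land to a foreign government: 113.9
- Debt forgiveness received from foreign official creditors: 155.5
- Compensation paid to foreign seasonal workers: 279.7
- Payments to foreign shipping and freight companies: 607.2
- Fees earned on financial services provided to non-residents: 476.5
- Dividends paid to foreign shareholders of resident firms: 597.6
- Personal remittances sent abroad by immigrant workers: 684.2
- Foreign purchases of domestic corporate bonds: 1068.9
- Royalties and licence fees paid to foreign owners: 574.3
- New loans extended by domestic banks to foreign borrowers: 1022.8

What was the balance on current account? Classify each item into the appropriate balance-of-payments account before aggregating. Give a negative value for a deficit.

Goods: -1090.7
Services: -574.3 - 607.2 + 476.5 + 1163.0 = 458.0
Primary income: -597.6 + 742.6 - 279.7 = -134.7
Secondary income: -684.2 + 187.0 = -497.2
Current account = (-1090.7) + 458.0 + (-134.7) + (-497.2) = -1264.6
(Excluded from the current account — capital account: acquisition of foreign patents and trademarks (non-produced assets) 170.7, sale of embassy land to a foreign government 113.9, debt forgiveness received from foreign official creditors 155.5; financial account: foreign purchases of domestic corporate bonds 1068.9, new loans extended by domestic banks to foreign borrowers 1022.8.)

-1264.6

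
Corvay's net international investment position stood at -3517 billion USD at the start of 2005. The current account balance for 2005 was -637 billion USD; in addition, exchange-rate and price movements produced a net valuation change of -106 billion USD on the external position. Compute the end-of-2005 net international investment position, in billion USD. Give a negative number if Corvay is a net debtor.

Change in NIIP = current account + net valuation change = -637 + (-106) = -743
End-of-year NIIP = -3517 + (-743) = -4260

-4260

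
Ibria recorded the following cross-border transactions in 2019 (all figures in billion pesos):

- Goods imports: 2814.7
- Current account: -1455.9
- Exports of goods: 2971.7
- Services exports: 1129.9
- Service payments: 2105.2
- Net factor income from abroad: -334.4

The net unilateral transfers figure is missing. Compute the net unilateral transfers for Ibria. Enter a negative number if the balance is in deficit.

Current account = goods balance + services balance + net primary income + net secondary income
Sum of the known components = -1152.7
Net unilateral transfers = CA - (known components) = -1455.9 - (-1152.7) = -303.2

-303.2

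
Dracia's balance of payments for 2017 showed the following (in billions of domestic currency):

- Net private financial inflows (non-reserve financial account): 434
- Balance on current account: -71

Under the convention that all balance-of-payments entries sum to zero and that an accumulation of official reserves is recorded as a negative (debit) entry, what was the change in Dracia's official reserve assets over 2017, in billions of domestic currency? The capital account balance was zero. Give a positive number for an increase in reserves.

Official reserve transactions balance = -((-71) + 434) = -363
An accumulation of reserves is recorded as a debit (negative entry), so the change in the stock of reserves is the negative of that balance.
Change in official reserves = -(-363) = 363

363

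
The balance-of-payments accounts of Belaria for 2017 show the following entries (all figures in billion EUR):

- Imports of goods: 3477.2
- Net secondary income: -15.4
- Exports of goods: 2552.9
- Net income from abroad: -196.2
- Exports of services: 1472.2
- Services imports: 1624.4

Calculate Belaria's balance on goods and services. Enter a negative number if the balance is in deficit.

Goods balance = 2552.9 - 3477.2 = -924.3
Services balance = 1472.2 - 1624.4 = -152.2
Trade balance (goods + services) = -924.3 + (-152.2) = -1076.5

-1076.5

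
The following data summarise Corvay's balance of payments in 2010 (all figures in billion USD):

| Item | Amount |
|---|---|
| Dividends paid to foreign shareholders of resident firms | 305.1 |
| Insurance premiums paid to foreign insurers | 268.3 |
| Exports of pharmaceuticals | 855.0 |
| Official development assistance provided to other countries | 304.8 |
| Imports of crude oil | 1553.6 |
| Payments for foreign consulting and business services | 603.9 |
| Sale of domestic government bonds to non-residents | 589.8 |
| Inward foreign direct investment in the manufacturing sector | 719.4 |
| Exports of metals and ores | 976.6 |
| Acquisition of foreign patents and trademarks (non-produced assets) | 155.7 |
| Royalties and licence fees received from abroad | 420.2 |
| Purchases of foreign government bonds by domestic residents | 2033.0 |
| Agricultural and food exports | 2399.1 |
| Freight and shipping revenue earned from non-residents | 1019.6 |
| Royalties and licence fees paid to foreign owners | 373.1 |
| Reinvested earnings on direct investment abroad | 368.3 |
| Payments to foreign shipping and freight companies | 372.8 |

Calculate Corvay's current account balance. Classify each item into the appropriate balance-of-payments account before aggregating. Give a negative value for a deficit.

Goods: -1553.6 + 855.0 + 976.6 + 2399.1 = 2677.1
Services: 1019.6 - 268.3 - 373.1 - 603.9 - 372.8 + 420.2 = -178.3
Primary income: -305.1 + 368.3 = 63.2
Secondary income: -304.8
Current account = 2677.1 + (-178.3) + 63.2 + (-304.8) = 2257.2
(Excluded from the current account — financial account: sale of domestic government bonds to non-residents 589.8, inward foreign direct investment in the manufacturing sector 719.4, purchases of foreign government bonds by domestic residents 2033.0; capital account: acquisition of foreign patents and trademarks (non-produced assets) 155.7.)

2257.2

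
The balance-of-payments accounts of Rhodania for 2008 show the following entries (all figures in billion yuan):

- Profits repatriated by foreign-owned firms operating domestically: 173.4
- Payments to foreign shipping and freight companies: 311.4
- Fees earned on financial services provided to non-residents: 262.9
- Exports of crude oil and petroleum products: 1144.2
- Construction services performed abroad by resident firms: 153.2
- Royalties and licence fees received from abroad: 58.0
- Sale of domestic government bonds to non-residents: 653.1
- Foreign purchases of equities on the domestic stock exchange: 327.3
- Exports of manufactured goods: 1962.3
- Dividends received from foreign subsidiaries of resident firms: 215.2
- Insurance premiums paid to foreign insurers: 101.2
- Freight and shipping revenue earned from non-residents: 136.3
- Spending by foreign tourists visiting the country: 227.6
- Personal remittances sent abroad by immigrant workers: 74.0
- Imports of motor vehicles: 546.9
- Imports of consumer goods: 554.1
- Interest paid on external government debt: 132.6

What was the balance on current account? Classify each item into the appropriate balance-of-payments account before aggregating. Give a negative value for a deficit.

Goods: 1144.2 - 554.1 + 1962.3 - 546.9 = 2005.5
Services: -101.2 + 262.9 + 227.6 - 311.4 + 58.0 + 153.2 + 136.3 = 425.4
Primary income: -173.4 - 132.6 + 215.2 = -90.8
Secondary income: -74.0
Current account = 2005.5 + 425.4 + (-90.8) + (-74.0) = 2266.1
(Excluded from the current account — financial account: sale of domestic government bonds to non-residents 653.1, foreign purchases of equities on the domestic stock exchange 327.3.)

2266.1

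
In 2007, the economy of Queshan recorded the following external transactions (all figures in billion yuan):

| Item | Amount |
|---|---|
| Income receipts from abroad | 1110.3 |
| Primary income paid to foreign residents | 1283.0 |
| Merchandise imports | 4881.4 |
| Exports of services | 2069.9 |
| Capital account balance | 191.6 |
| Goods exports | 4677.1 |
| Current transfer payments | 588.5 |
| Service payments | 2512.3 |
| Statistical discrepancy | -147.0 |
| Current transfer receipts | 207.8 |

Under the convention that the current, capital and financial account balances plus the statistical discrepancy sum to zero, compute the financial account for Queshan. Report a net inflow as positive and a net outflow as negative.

1155.5

Goods balance = 4677.1 - 4881.4 = -204.3
Services balance = 2069.9 - 2512.3 = -442.4
Trade balance (goods + services) = -204.3 + (-442.4) = -646.7
Net primary income = 1110.3 - 1283.0 = -172.7
Net secondary income = 207.8 - 588.5 = -380.7
Current account = -646.7 + (-172.7) + (-380.7) = -1200.1
Financial account = -(-1200.1 + 191.6 + (-147.0)) = 1155.5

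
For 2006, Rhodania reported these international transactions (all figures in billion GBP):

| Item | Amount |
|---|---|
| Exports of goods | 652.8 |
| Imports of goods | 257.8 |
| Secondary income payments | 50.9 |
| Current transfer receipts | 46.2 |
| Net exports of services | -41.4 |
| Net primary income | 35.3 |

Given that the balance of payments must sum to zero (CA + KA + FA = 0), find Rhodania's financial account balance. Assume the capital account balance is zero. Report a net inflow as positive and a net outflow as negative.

Goods balance = 652.8 - 257.8 = 395.0
Services balance = -41.4
Trade balance (goods + services) = 395.0 + (-41.4) = 353.6
Net primary income = 35.3
Net secondary income = 46.2 - 50.9 = -4.7
Current account = 353.6 + 35.3 + (-4.7) = 384.2
Financial account = -(384.2) = -384.2

-384.2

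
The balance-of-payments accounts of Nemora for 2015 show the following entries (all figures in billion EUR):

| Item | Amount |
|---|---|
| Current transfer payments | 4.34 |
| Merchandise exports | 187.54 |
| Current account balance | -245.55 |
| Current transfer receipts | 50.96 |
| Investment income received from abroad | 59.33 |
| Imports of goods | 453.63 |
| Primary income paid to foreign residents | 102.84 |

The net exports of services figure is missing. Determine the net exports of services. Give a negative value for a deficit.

Current account = goods balance + services balance + net primary income + net secondary income
Sum of the known components = -262.98
Net exports of services = CA - (known components) = -245.55 - (-262.98) = 17.43

17.43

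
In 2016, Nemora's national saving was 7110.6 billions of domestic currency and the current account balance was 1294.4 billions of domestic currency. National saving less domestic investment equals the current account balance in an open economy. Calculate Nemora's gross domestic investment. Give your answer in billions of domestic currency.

5816.2

I = S - CA = 7110.6 - 1294.4 = 5816.2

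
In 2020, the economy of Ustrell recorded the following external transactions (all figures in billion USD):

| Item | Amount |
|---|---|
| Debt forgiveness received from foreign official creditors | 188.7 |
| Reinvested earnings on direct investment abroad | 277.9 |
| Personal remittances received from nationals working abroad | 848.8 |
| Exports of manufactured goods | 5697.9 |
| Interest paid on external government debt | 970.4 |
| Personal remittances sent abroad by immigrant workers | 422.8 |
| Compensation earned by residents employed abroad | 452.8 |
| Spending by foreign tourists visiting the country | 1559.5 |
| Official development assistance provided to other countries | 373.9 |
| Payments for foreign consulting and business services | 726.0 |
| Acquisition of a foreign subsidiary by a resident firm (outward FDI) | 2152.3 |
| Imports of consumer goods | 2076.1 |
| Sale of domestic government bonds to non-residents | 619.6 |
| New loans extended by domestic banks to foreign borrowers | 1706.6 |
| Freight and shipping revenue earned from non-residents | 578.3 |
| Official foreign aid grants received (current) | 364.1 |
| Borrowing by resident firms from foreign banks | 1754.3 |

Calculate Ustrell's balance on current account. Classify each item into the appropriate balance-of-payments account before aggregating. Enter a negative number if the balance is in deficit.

Goods: 5697.9 - 2076.1 = 3621.8
Services: -726.0 + 1559.5 + 578.3 = 1411.8
Primary income: -970.4 + 452.8 + 277.9 = -239.7
Secondary income: -373.9 + 364.1 - 422.8 + 848.8 = 416.2
Current account = 3621.8 + 1411.8 + (-239.7) + 416.2 = 5210.1
(Excluded from the current account — capital account: debt forgiveness received from foreign official creditors 188.7; financial account: acquisition of a foreign subsidiary by a resident firm (outward FDI) 2152.3, sale of domestic government bonds to non-residents 619.6, new loans extended by domestic banks to foreign borrowers 1706.6, borrowing by resident firms from foreign banks 1754.3.)

5210.1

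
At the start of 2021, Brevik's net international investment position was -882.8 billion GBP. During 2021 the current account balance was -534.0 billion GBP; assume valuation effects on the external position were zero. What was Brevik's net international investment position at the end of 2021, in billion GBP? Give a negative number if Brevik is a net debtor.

-1416.8

With no valuation effects, change in NIIP = current account = -534.0
End-of-year NIIP = -882.8 + (-534.0) = -1416.8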